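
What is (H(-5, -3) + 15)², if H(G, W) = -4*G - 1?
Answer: 1156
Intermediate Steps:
H(G, W) = -1 - 4*G
(H(-5, -3) + 15)² = ((-1 - 4*(-5)) + 15)² = ((-1 + 20) + 15)² = (19 + 15)² = 34² = 1156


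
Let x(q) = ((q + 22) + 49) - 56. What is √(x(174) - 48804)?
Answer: I*√48615 ≈ 220.49*I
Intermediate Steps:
x(q) = 15 + q (x(q) = ((22 + q) + 49) - 56 = (71 + q) - 56 = 15 + q)
√(x(174) - 48804) = √((15 + 174) - 48804) = √(189 - 48804) = √(-48615) = I*√48615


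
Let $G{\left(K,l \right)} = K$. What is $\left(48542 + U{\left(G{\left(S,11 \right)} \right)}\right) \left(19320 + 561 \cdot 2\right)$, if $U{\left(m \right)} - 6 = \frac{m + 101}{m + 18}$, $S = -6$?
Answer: $\frac{1985160097}{2} \approx 9.9258 \cdot 10^{8}$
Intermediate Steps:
$U{\left(m \right)} = 6 + \frac{101 + m}{18 + m}$ ($U{\left(m \right)} = 6 + \frac{m + 101}{m + 18} = 6 + \frac{101 + m}{18 + m}$)
$\left(48542 + U{\left(G{\left(S,11 \right)} \right)}\right) \left(19320 + 561 \cdot 2\right) = \left(48542 + \frac{209 + 7 \left(-6\right)}{18 - 6}\right) \left(19320 + 561 \cdot 2\right) = \left(48542 + \frac{209 - 42}{12}\right) \left(19320 + 1122\right) = \left(48542 + \frac{1}{12} \cdot 167\right) 20442 = \left(48542 + \frac{167}{12}\right) 20442 = \frac{582671}{12} \cdot 20442 = \frac{1985160097}{2}$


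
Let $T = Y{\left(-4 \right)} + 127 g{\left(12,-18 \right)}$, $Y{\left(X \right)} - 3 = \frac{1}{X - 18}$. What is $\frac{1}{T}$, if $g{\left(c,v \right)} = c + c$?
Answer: $\frac{22}{67121} \approx 0.00032777$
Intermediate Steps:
$g{\left(c,v \right)} = 2 c$
$Y{\left(X \right)} = 3 + \frac{1}{-18 + X}$ ($Y{\left(X \right)} = 3 + \frac{1}{X - 18} = 3 + \frac{1}{-18 + X}$)
$T = \frac{67121}{22}$ ($T = \frac{-53 + 3 \left(-4\right)}{-18 - 4} + 127 \cdot 2 \cdot 12 = \frac{-53 - 12}{-22} + 127 \cdot 24 = \left(- \frac{1}{22}\right) \left(-65\right) + 3048 = \frac{65}{22} + 3048 = \frac{67121}{22} \approx 3051.0$)
$\frac{1}{T} = \frac{1}{\frac{67121}{22}} = \frac{22}{67121}$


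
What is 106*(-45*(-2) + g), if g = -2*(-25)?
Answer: 14840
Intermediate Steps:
g = 50
106*(-45*(-2) + g) = 106*(-45*(-2) + 50) = 106*(90 + 50) = 106*140 = 14840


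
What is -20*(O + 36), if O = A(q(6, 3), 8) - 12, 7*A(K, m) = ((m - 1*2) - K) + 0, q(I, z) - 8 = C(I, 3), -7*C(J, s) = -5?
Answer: -23140/49 ≈ -472.25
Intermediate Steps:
C(J, s) = 5/7 (C(J, s) = -1/7*(-5) = 5/7)
q(I, z) = 61/7 (q(I, z) = 8 + 5/7 = 61/7)
A(K, m) = -2/7 - K/7 + m/7 (A(K, m) = (((m - 1*2) - K) + 0)/7 = (((m - 2) - K) + 0)/7 = (((-2 + m) - K) + 0)/7 = ((-2 + m - K) + 0)/7 = (-2 + m - K)/7 = -2/7 - K/7 + m/7)
O = -607/49 (O = (-2/7 - 1/7*61/7 + (1/7)*8) - 12 = (-2/7 - 61/49 + 8/7) - 12 = -19/49 - 12 = -607/49 ≈ -12.388)
-20*(O + 36) = -20*(-607/49 + 36) = -20*1157/49 = -23140/49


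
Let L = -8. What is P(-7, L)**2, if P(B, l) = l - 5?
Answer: 169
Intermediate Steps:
P(B, l) = -5 + l
P(-7, L)**2 = (-5 - 8)**2 = (-13)**2 = 169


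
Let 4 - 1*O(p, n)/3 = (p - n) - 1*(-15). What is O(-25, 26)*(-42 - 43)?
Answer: -10200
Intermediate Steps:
O(p, n) = -33 - 3*p + 3*n (O(p, n) = 12 - 3*((p - n) - 1*(-15)) = 12 - 3*((p - n) + 15) = 12 - 3*(15 + p - n) = 12 + (-45 - 3*p + 3*n) = -33 - 3*p + 3*n)
O(-25, 26)*(-42 - 43) = (-33 - 3*(-25) + 3*26)*(-42 - 43) = (-33 + 75 + 78)*(-85) = 120*(-85) = -10200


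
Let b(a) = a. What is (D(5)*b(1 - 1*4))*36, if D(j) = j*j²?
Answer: -13500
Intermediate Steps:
D(j) = j³
(D(5)*b(1 - 1*4))*36 = (5³*(1 - 1*4))*36 = (125*(1 - 4))*36 = (125*(-3))*36 = -375*36 = -13500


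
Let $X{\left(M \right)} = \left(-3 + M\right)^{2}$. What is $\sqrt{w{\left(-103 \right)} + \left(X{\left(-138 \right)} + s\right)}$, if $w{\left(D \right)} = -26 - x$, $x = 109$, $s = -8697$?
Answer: $\sqrt{11049} \approx 105.11$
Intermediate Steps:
$w{\left(D \right)} = -135$ ($w{\left(D \right)} = -26 - 109 = -135$)
$\sqrt{w{\left(-103 \right)} + \left(X{\left(-138 \right)} + s\right)} = \sqrt{-135 - \left(8697 - \left(-3 - 138\right)^{2}\right)} = \sqrt{-135 - \left(8697 - \left(-141\right)^{2}\right)} = \sqrt{-135 + \left(19881 - 8697\right)} = \sqrt{-135 + 11184} = \sqrt{11049}$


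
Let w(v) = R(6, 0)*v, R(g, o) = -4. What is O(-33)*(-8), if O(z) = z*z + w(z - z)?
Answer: -8712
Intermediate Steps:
w(v) = -4*v
O(z) = z² (O(z) = z*z - 4*(z - z) = z² - 4*0 = z² + 0 = z²)
O(-33)*(-8) = (-33)²*(-8) = 1089*(-8) = -8712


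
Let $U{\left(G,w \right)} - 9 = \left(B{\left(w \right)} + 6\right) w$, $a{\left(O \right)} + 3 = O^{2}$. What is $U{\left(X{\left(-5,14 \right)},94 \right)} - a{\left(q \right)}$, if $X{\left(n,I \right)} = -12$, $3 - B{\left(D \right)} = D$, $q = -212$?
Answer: $-52922$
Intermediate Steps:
$B{\left(D \right)} = 3 - D$
$a{\left(O \right)} = -3 + O^{2}$
$U{\left(G,w \right)} = 9 + w \left(9 - w\right)$ ($U{\left(G,w \right)} = 9 + \left(\left(3 - w\right) + 6\right) w = 9 + \left(9 - w\right) w = 9 + w \left(9 - w\right)$)
$U{\left(X{\left(-5,14 \right)},94 \right)} - a{\left(q \right)} = \left(9 - 94^{2} + 9 \cdot 94\right) - \left(-3 + \left(-212\right)^{2}\right) = \left(9 - 8836 + 846\right) - \left(-3 + 44944\right) = \left(9 - 8836 + 846\right) - 44941 = -7981 - 44941 = -52922$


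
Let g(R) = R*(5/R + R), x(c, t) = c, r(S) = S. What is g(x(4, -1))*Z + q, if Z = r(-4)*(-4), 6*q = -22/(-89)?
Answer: 89723/267 ≈ 336.04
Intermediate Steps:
g(R) = R*(R + 5/R)
q = 11/267 (q = (-22/(-89))/6 = (-22*(-1/89))/6 = (⅙)*(22/89) = 11/267 ≈ 0.041198)
Z = 16 (Z = -4*(-4) = 16)
g(x(4, -1))*Z + q = (5 + 4²)*16 + 11/267 = (5 + 16)*16 + 11/267 = 21*16 + 11/267 = 336 + 11/267 = 89723/267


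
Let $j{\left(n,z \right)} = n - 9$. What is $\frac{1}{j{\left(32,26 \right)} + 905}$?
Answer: $\frac{1}{928} \approx 0.0010776$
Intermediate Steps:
$j{\left(n,z \right)} = -9 + n$
$\frac{1}{j{\left(32,26 \right)} + 905} = \frac{1}{\left(-9 + 32\right) + 905} = \frac{1}{23 + 905} = \frac{1}{928}$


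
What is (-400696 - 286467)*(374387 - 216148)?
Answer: -108735985957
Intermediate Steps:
(-400696 - 286467)*(374387 - 216148) = -687163*158239 = -108735985957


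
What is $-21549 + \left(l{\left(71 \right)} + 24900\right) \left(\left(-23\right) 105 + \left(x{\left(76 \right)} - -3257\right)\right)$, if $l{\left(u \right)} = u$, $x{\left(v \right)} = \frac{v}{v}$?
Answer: $21029004$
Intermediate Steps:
$x{\left(v \right)} = 1$
$-21549 + \left(l{\left(71 \right)} + 24900\right) \left(\left(-23\right) 105 + \left(x{\left(76 \right)} - -3257\right)\right) = -21549 + \left(71 + 24900\right) \left(\left(-23\right) 105 + \left(1 - -3257\right)\right) = -21549 + 24971 \left(-2415 + \left(1 + 3257\right)\right) = -21549 + 24971 \left(-2415 + 3258\right) = -21549 + 24971 \cdot 843 = -21549 + 21050553 = 21029004$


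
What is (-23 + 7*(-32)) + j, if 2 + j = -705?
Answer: -954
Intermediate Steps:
j = -707 (j = -2 - 705 = -707)
(-23 + 7*(-32)) + j = (-23 + 7*(-32)) - 707 = (-23 - 224) - 707 = -247 - 707 = -954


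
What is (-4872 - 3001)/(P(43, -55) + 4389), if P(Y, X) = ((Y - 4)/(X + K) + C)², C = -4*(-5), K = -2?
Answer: -2842153/1719118 ≈ -1.6533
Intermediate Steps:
C = 20
P(Y, X) = (20 + (-4 + Y)/(-2 + X))² (P(Y, X) = ((Y - 4)/(X - 2) + 20)² = ((-4 + Y)/(-2 + X) + 20)² = (20 + (-4 + Y)/(-2 + X))²)
(-4872 - 3001)/(P(43, -55) + 4389) = (-4872 - 3001)/((-44 + 43 + 20*(-55))²/(-2 - 55)² + 4389) = -7873/((-44 + 43 - 1100)²/(-57)² + 4389) = -7873/((1/3249)*(-1101)² + 4389) = -7873/((1/3249)*1212201 + 4389) = -7873/(134689/361 + 4389) = -7873/1719118/361 = -7873*361/1719118 = -2842153/1719118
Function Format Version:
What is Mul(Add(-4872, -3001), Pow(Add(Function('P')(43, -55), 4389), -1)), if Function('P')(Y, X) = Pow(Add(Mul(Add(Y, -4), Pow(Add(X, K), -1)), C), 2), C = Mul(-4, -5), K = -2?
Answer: Rational(-2842153, 1719118) ≈ -1.6533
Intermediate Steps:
C = 20
Function('P')(Y, X) = Pow(Add(20, Mul(Pow(Add(-2, X), -1), Add(-4, Y))), 2) (Function('P')(Y, X) = Pow(Add(Mul(Add(Y, -4), Pow(Add(X, -2), -1)), 20), 2) = Pow(Add(Mul(Add(-4, Y), Pow(Add(-2, X), -1)), 20), 2) = Pow(Add(Mul(Pow(Add(-2, X), -1), Add(-4, Y)), 20), 2) = Pow(Add(20, Mul(Pow(Add(-2, X), -1), Add(-4, Y))), 2))
Mul(Add(-4872, -3001), Pow(Add(Function('P')(43, -55), 4389), -1)) = Mul(Add(-4872, -3001), Pow(Add(Mul(Pow(Add(-2, -55), -2), Pow(Add(-44, 43, Mul(20, -55)), 2)), 4389), -1)) = Mul(-7873, Pow(Add(Mul(Pow(-57, -2), Pow(Add(-44, 43, -1100), 2)), 4389), -1)) = Mul(-7873, Pow(Add(Mul(Rational(1, 3249), Pow(-1101, 2)), 4389), -1)) = Mul(-7873, Pow(Add(Mul(Rational(1, 3249), 1212201), 4389), -1)) = Mul(-7873, Pow(Add(Rational(134689, 361), 4389), -1)) = Mul(-7873, Pow(Rational(1719118, 361), -1)) = Mul(-7873, Rational(361, 1719118)) = Rational(-2842153, 1719118)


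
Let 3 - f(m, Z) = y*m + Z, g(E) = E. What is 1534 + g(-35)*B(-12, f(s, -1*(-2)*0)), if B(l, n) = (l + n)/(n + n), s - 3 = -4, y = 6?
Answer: 9239/6 ≈ 1539.8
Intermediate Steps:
s = -1 (s = 3 - 4 = -1)
f(m, Z) = 3 - Z - 6*m (f(m, Z) = 3 - (6*m + Z) = 3 - (Z + 6*m) = 3 + (-Z - 6*m) = 3 - Z - 6*m)
B(l, n) = (l + n)/(2*n) (B(l, n) = (l + n)/((2*n)) = (l + n)*(1/(2*n)) = (l + n)/(2*n))
1534 + g(-35)*B(-12, f(s, -1*(-2)*0)) = 1534 - 35*(-12 + (3 - (-1*(-2))*0 - 6*(-1)))/(2*(3 - (-1*(-2))*0 - 6*(-1))) = 1534 - 35*(-12 + (3 - 2*0 + 6))/(2*(3 - 2*0 + 6)) = 1534 - 35*(-12 + (3 - 1*0 + 6))/(2*(3 - 1*0 + 6)) = 1534 - 35*(-12 + (3 + 0 + 6))/(2*(3 + 0 + 6)) = 1534 - 35*(-12 + 9)/(2*9) = 1534 - 35*(-3)/(2*9) = 1534 - 35*(-⅙) = 1534 + 35/6 = 9239/6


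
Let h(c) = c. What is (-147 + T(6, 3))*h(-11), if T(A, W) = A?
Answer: 1551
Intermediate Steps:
(-147 + T(6, 3))*h(-11) = (-147 + 6)*(-11) = -141*(-11) = 1551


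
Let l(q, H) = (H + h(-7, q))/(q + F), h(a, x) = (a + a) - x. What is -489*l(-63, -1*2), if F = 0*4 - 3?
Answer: 7661/22 ≈ 348.23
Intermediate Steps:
h(a, x) = -x + 2*a (h(a, x) = 2*a - x = -x + 2*a)
F = -3 (F = 0 - 3 = -3)
l(q, H) = (-14 + H - q)/(-3 + q) (l(q, H) = (H + (-q + 2*(-7)))/(q - 3) = (H + (-q - 14))/(-3 + q) = (H + (-14 - q))/(-3 + q) = (-14 + H - q)/(-3 + q))
-489*l(-63, -1*2) = -489*(-14 - 1*2 - 1*(-63))/(-3 - 63) = -489*(-14 - 2 + 63)/(-66) = -(-163)*47/22 = -489*(-47/66) = 7661/22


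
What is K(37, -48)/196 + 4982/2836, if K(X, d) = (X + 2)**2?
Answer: 1322507/138964 ≈ 9.5169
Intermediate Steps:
K(X, d) = (2 + X)**2
K(37, -48)/196 + 4982/2836 = (2 + 37)**2/196 + 4982/2836 = 39**2*(1/196) + 4982*(1/2836) = 1521*(1/196) + 2491/1418 = 1521/196 + 2491/1418 = 1322507/138964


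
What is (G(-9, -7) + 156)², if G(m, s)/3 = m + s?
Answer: 11664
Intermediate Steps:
G(m, s) = 3*m + 3*s (G(m, s) = 3*(m + s) = 3*m + 3*s)
(G(-9, -7) + 156)² = ((3*(-9) + 3*(-7)) + 156)² = ((-27 - 21) + 156)² = (-48 + 156)² = 108² = 11664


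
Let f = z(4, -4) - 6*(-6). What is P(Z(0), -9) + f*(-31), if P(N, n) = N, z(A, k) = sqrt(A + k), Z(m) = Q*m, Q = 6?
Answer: -1116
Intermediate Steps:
Z(m) = 6*m
f = 36 (f = sqrt(4 - 4) - 6*(-6) = sqrt(0) + 36 = 0 + 36 = 36)
P(Z(0), -9) + f*(-31) = 6*0 + 36*(-31) = 0 - 1116 = -1116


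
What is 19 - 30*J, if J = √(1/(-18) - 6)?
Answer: 19 - 5*I*√218 ≈ 19.0 - 73.824*I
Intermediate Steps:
J = I*√218/6 (J = √(-1/18 - 6) = √(-109/18) = I*√218/6 ≈ 2.4608*I)
19 - 30*J = 19 - 5*I*√218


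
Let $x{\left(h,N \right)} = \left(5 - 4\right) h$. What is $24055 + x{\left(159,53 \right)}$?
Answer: $24214$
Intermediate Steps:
$x{\left(h,N \right)} = h$ ($x{\left(h,N \right)} = 1 h = h$)
$24055 + x{\left(159,53 \right)} = 24055 + 159 = 24214$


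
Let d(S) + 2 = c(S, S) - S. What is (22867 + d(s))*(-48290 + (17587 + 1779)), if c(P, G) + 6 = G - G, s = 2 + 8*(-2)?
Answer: -661578652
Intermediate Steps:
s = -14 (s = 2 - 16 = -14)
c(P, G) = -6 (c(P, G) = -6 + (G - G) = -6 + 0 = -6)
d(S) = -8 - S (d(S) = -2 + (-6 - S) = -8 - S)
(22867 + d(s))*(-48290 + (17587 + 1779)) = (22867 + (-8 - 1*(-14)))*(-48290 + (17587 + 1779)) = (22867 + (-8 + 14))*(-48290 + 19366) = (22867 + 6)*(-28924) = 22873*(-28924) = -661578652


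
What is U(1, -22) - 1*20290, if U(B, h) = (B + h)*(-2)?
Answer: -20248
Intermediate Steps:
U(B, h) = -2*B - 2*h
U(1, -22) - 1*20290 = (-2*1 - 2*(-22)) - 1*20290 = (-2 + 44) - 20290 = 42 - 20290 = -20248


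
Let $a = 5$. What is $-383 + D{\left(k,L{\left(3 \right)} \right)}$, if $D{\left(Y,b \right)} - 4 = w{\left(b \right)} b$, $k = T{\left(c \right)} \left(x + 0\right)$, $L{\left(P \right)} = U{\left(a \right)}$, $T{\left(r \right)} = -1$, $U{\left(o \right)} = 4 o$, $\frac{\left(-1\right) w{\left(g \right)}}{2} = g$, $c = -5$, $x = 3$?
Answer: $-1179$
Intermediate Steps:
$w{\left(g \right)} = - 2 g$
$L{\left(P \right)} = 20$ ($L{\left(P \right)} = 4 \cdot 5 = 20$)
$k = -3$ ($k = - (3 + 0) = \left(-1\right) 3 = -3$)
$D{\left(Y,b \right)} = 4 - 2 b^{2}$ ($D{\left(Y,b \right)} = 4 + - 2 b b = 4 - 2 b^{2}$)
$-383 + D{\left(k,L{\left(3 \right)} \right)} = -383 + \left(4 - 2 \cdot 20^{2}\right) = -383 + \left(4 - 800\right) = -383 - 796 = -1179$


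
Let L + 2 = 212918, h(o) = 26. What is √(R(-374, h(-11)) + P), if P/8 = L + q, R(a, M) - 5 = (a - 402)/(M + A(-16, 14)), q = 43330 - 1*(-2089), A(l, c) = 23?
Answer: √101266789/7 ≈ 1437.6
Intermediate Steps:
L = 212916 (L = -2 + 212918 = 212916)
q = 45419 (q = 43330 + 2089 = 45419)
R(a, M) = 5 + (-402 + a)/(23 + M) (R(a, M) = 5 + (a - 402)/(M + 23) = 5 + (-402 + a)/(23 + M))
P = 2066680 (P = 8*(212916 + 45419) = 8*258335 = 2066680)
√(R(-374, h(-11)) + P) = √((-287 - 374 + 5*26)/(23 + 26) + 2066680) = √((-287 - 374 + 130)/49 + 2066680) = √((1/49)*(-531) + 2066680) = √(-531/49 + 2066680) = √(101266789/49) = √101266789/7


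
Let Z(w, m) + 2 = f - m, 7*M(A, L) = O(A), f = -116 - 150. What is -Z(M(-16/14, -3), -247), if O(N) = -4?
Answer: 21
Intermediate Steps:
f = -266
M(A, L) = -4/7 (M(A, L) = (⅐)*(-4) = -4/7)
Z(w, m) = -268 - m (Z(w, m) = -2 + (-266 - m) = -268 - m)
-Z(M(-16/14, -3), -247) = -(-268 - 1*(-247)) = -(-268 + 247) = -1*(-21) = 21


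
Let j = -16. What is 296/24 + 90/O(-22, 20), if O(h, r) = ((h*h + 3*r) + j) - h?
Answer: 2062/165 ≈ 12.497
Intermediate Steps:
O(h, r) = -16 + h² - h + 3*r (O(h, r) = ((h*h + 3*r) - 16) - h = ((h² + 3*r) - 16) - h = (-16 + h² + 3*r) - h = -16 + h² - h + 3*r)
296/24 + 90/O(-22, 20) = 296/24 + 90/(-16 + (-22)² - 1*(-22) + 3*20) = 296*(1/24) + 90/(-16 + 484 + 22 + 60) = 37/3 + 90/550 = 37/3 + 90*(1/550) = 37/3 + 9/55 = 2062/165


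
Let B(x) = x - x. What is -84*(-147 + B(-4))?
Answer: 12348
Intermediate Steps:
B(x) = 0
-84*(-147 + B(-4)) = -84*(-147 + 0) = -84*(-147) = 12348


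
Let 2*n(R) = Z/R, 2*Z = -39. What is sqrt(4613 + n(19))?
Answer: sqrt(6660431)/38 ≈ 67.915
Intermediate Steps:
Z = -39/2 (Z = (1/2)*(-39) = -39/2 ≈ -19.500)
n(R) = -39/(4*R) (n(R) = (-39/(2*R))/2 = -39/(4*R))
sqrt(4613 + n(19)) = sqrt(4613 - 39/4/19) = sqrt(4613 - 39/4*1/19) = sqrt(4613 - 39/76) = sqrt(350549/76) = sqrt(6660431)/38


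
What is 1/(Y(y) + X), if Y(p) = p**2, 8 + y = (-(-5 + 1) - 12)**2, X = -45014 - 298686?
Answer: -1/340564 ≈ -2.9363e-6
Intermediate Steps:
X = -343700
y = 56 (y = -8 + (-(-5 + 1) - 12)**2 = -8 + (-1*(-4) - 12)**2 = -8 + (4 - 12)**2 = -8 + (-8)**2 = -8 + 64 = 56)
1/(Y(y) + X) = 1/(56**2 - 343700) = 1/(3136 - 343700) = 1/(-340564) = -1/340564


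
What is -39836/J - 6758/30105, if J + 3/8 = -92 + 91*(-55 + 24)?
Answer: 3145531178/233885745 ≈ 13.449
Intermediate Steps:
J = -23307/8 (J = -3/8 + (-92 + 91*(-55 + 24)) = -3/8 + (-92 + 91*(-31)) = -3/8 + (-92 - 2821) = -3/8 - 2913 = -23307/8 ≈ -2913.4)
-39836/J - 6758/30105 = -39836/(-23307/8) - 6758/30105 = -39836*(-8/23307) - 6758*1/30105 = 318688/23307 - 6758/30105 = 3145531178/233885745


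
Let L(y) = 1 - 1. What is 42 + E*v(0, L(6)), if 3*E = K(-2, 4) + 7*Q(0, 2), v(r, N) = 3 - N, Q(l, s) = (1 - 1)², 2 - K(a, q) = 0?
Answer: 44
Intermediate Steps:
K(a, q) = 2 (K(a, q) = 2 - 1*0 = 2 + 0 = 2)
Q(l, s) = 0 (Q(l, s) = 0² = 0)
L(y) = 0
E = ⅔ (E = (2 + 7*0)/3 = (2 + 0)/3 = (⅓)*2 = ⅔ ≈ 0.66667)
42 + E*v(0, L(6)) = 42 + 2*(3 - 1*0)/3 = 42 + 2*(3 + 0)/3 = 42 + (⅔)*3 = 42 + 2 = 44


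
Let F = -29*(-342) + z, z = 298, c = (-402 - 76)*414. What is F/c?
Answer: -2554/49473 ≈ -0.051624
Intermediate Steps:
c = -197892 (c = -478*414 = -197892)
F = 10216 (F = -29*(-342) + 298 = 9918 + 298 = 10216)
F/c = 10216/(-197892) = 10216*(-1/197892) = -2554/49473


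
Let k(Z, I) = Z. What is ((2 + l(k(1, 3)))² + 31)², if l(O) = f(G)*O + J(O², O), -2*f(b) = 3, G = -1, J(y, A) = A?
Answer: 17689/16 ≈ 1105.6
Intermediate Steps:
f(b) = -3/2 (f(b) = -½*3 = -3/2)
l(O) = -O/2 (l(O) = -3*O/2 + O = -O/2)
((2 + l(k(1, 3)))² + 31)² = ((2 - ½*1)² + 31)² = ((2 - ½)² + 31)² = ((3/2)² + 31)² = (9/4 + 31)² = (133/4)² = 17689/16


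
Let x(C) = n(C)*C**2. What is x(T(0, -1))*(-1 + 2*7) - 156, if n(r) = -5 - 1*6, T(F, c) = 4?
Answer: -2444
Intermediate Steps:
n(r) = -11 (n(r) = -5 - 6 = -11)
x(C) = -11*C**2
x(T(0, -1))*(-1 + 2*7) - 156 = (-11*4**2)*(-1 + 2*7) - 156 = (-11*16)*(-1 + 14) - 156 = -176*13 - 156 = -2288 - 156 = -2444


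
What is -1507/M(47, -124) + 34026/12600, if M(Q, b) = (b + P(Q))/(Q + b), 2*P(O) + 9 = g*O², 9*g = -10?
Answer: -4247884787/51246300 ≈ -82.892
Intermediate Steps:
g = -10/9 (g = (⅑)*(-10) = -10/9 ≈ -1.1111)
P(O) = -9/2 - 5*O²/9 (P(O) = -9/2 + (-10*O²/9)/2 = -9/2 - 5*O²/9)
M(Q, b) = (-9/2 + b - 5*Q²/9)/(Q + b) (M(Q, b) = (b + (-9/2 - 5*Q²/9))/(Q + b) = (-9/2 + b - 5*Q²/9)/(Q + b))
-1507/M(47, -124) + 34026/12600 = -1507*(47 - 124)/(-9/2 - 124 - 5/9*47²) + 34026/12600 = -1507*(-77/(-9/2 - 124 - 5/9*2209)) + 34026*(1/12600) = -1507*(-77/(-9/2 - 124 - 11045/9)) + 5671/2100 = -1507/((-1/77*(-24403/18))) + 5671/2100 = -1507/24403/1386 + 5671/2100 = -1507*1386/24403 + 5671/2100 = -2088702/24403 + 5671/2100 = -4247884787/51246300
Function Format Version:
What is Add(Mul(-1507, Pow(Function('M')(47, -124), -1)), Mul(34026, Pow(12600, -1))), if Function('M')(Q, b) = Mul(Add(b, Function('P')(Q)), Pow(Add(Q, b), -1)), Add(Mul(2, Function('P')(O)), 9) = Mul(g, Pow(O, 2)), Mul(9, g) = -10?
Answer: Rational(-4247884787, 51246300) ≈ -82.892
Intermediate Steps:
g = Rational(-10, 9) (g = Mul(Rational(1, 9), -10) = Rational(-10, 9) ≈ -1.1111)
Function('P')(O) = Add(Rational(-9, 2), Mul(Rational(-5, 9), Pow(O, 2))) (Function('P')(O) = Add(Rational(-9, 2), Mul(Rational(1, 2), Mul(Rational(-10, 9), Pow(O, 2)))) = Add(Rational(-9, 2), Mul(Rational(-5, 9), Pow(O, 2))))
Function('M')(Q, b) = Mul(Pow(Add(Q, b), -1), Add(Rational(-9, 2), b, Mul(Rational(-5, 9), Pow(Q, 2)))) (Function('M')(Q, b) = Mul(Add(b, Add(Rational(-9, 2), Mul(Rational(-5, 9), Pow(Q, 2)))), Pow(Add(Q, b), -1)) = Mul(Add(Rational(-9, 2), b, Mul(Rational(-5, 9), Pow(Q, 2))), Pow(Add(Q, b), -1)) = Mul(Pow(Add(Q, b), -1), Add(Rational(-9, 2), b, Mul(Rational(-5, 9), Pow(Q, 2)))))
Add(Mul(-1507, Pow(Function('M')(47, -124), -1)), Mul(34026, Pow(12600, -1))) = Add(Mul(-1507, Pow(Mul(Pow(Add(47, -124), -1), Add(Rational(-9, 2), -124, Mul(Rational(-5, 9), Pow(47, 2)))), -1)), Mul(34026, Pow(12600, -1))) = Add(Mul(-1507, Pow(Mul(Pow(-77, -1), Add(Rational(-9, 2), -124, Mul(Rational(-5, 9), 2209))), -1)), Mul(34026, Rational(1, 12600))) = Add(Mul(-1507, Pow(Mul(Rational(-1, 77), Add(Rational(-9, 2), -124, Rational(-11045, 9))), -1)), Rational(5671, 2100)) = Add(Mul(-1507, Pow(Mul(Rational(-1, 77), Rational(-24403, 18)), -1)), Rational(5671, 2100)) = Add(Mul(-1507, Pow(Rational(24403, 1386), -1)), Rational(5671, 2100)) = Add(Mul(-1507, Rational(1386, 24403)), Rational(5671, 2100)) = Add(Rational(-2088702, 24403), Rational(5671, 2100)) = Rational(-4247884787, 51246300)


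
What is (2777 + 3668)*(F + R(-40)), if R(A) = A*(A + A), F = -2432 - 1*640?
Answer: 824960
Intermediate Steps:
F = -3072 (F = -2432 - 640 = -3072)
R(A) = 2*A**2 (R(A) = A*(2*A) = 2*A**2)
(2777 + 3668)*(F + R(-40)) = (2777 + 3668)*(-3072 + 2*(-40)**2) = 6445*(-3072 + 2*1600) = 6445*(-3072 + 3200) = 6445*128 = 824960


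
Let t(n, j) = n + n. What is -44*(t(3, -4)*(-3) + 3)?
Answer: 660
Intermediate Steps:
t(n, j) = 2*n
-44*(t(3, -4)*(-3) + 3) = -44*((2*3)*(-3) + 3) = -44*(6*(-3) + 3) = -44*(-18 + 3) = -44*(-15) = 660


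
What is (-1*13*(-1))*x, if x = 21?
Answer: 273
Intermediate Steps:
(-1*13*(-1))*x = (-1*13*(-1))*21 = -13*(-1)*21 = 13*21 = 273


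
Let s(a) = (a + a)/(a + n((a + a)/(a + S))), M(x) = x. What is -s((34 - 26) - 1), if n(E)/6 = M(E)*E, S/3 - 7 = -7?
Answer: -14/31 ≈ -0.45161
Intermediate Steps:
S = 0 (S = 21 + 3*(-7) = 21 - 21 = 0)
n(E) = 6*E² (n(E) = 6*(E*E) = 6*E²)
s(a) = 2*a/(24 + a) (s(a) = (a + a)/(a + 6*((a + a)/(a + 0))²) = (2*a)/(a + 6*((2*a)/a)²) = (2*a)/(a + 6*2²) = (2*a)/(a + 6*4) = (2*a)/(a + 24) = (2*a)/(24 + a) = 2*a/(24 + a))
-s((34 - 26) - 1) = -2*((34 - 26) - 1)/(24 + ((34 - 26) - 1)) = -2*(8 - 1)/(24 + (8 - 1)) = -2*7/(24 + 7) = -2*7/31 = -1*14/31 = -14/31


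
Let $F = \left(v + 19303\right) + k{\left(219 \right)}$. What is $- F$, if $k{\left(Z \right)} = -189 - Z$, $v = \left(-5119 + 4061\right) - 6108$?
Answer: $-11729$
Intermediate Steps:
$v = -7166$ ($v = -1058 - 6108 = -7166$)
$F = 11729$ ($F = \left(-7166 + 19303\right) - 408 = 12137 - 408 = 11729$)
$- F = \left(-1\right) 11729 = -11729$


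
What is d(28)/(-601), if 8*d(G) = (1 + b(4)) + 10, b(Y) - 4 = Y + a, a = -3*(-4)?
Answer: -31/4808 ≈ -0.0064476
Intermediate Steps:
a = 12
b(Y) = 16 + Y (b(Y) = 4 + (Y + 12) = 4 + (12 + Y) = 16 + Y)
d(G) = 31/8 (d(G) = ((1 + (16 + 4)) + 10)/8 = ((1 + 20) + 10)/8 = (21 + 10)/8 = (⅛)*31 = 31/8)
d(28)/(-601) = (31/8)/(-601) = (31/8)*(-1/601) = -31/4808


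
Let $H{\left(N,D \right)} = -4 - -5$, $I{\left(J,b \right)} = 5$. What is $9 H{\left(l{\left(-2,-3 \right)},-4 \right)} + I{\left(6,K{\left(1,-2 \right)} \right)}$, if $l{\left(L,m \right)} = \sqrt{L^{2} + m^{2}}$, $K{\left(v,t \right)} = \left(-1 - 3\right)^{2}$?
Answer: $14$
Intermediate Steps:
$K{\left(v,t \right)} = 16$ ($K{\left(v,t \right)} = \left(-4\right)^{2} = 16$)
$H{\left(N,D \right)} = 1$ ($H{\left(N,D \right)} = -4 + 5 = 1$)
$9 H{\left(l{\left(-2,-3 \right)},-4 \right)} + I{\left(6,K{\left(1,-2 \right)} \right)} = 9 \cdot 1 + 5 = 9 + 5 = 14$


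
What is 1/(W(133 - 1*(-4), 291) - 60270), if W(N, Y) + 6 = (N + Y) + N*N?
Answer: -1/41079 ≈ -2.4343e-5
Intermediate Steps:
W(N, Y) = -6 + N + Y + N² (W(N, Y) = -6 + ((N + Y) + N*N) = -6 + ((N + Y) + N²) = -6 + (N + Y + N²) = -6 + N + Y + N²)
1/(W(133 - 1*(-4), 291) - 60270) = 1/((-6 + (133 - 1*(-4)) + 291 + (133 - 1*(-4))²) - 60270) = 1/((-6 + (133 + 4) + 291 + (133 + 4)²) - 60270) = 1/((-6 + 137 + 291 + 137²) - 60270) = 1/((-6 + 137 + 291 + 18769) - 60270) = 1/(19191 - 60270) = 1/(-41079) = -1/41079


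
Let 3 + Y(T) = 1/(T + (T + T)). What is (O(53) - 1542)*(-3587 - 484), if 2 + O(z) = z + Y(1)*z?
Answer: 6645229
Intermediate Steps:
Y(T) = -3 + 1/(3*T) (Y(T) = -3 + 1/(T + (T + T)) = -3 + 1/(T + 2*T) = -3 + 1/(3*T))
O(z) = -2 - 5*z/3 (O(z) = -2 + (z + (-3 + (⅓)/1)*z) = -2 + (z + (-3 + (⅓)*1)*z) = -2 + (z + (-3 + ⅓)*z) = -2 + (z - 8*z/3) = -2 - 5*z/3)
(O(53) - 1542)*(-3587 - 484) = ((-2 - 5/3*53) - 1542)*(-3587 - 484) = ((-2 - 265/3) - 1542)*(-4071) = (-271/3 - 1542)*(-4071) = -4897/3*(-4071) = 6645229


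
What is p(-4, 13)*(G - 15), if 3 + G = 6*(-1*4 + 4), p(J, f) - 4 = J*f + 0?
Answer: 864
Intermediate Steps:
p(J, f) = 4 + J*f (p(J, f) = 4 + (J*f + 0) = 4 + J*f)
G = -3 (G = -3 + 6*(-1*4 + 4) = -3 + 6*(-4 + 4) = -3 + 6*0 = -3 + 0 = -3)
p(-4, 13)*(G - 15) = (4 - 4*13)*(-3 - 15) = (4 - 52)*(-18) = -48*(-18) = 864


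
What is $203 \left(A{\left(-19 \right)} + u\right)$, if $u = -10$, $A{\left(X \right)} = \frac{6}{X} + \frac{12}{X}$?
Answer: $- \frac{42224}{19} \approx -2222.3$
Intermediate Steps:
$A{\left(X \right)} = \frac{18}{X}$
$203 \left(A{\left(-19 \right)} + u\right) = 203 \left(\frac{18}{-19} - 10\right) = 203 \left(18 \left(- \frac{1}{19}\right) - 10\right) = 203 \left(- \frac{18}{19} - 10\right) = 203 \left(- \frac{208}{19}\right) = - \frac{42224}{19}$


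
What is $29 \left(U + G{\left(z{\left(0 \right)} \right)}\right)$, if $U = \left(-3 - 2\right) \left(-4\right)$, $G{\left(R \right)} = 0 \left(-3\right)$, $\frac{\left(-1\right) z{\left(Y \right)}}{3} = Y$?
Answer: $580$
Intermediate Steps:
$z{\left(Y \right)} = - 3 Y$
$G{\left(R \right)} = 0$
$U = 20$ ($U = \left(-5\right) \left(-4\right) = 20$)
$29 \left(U + G{\left(z{\left(0 \right)} \right)}\right) = 29 \left(20 + 0\right) = 29 \cdot 20 = 580$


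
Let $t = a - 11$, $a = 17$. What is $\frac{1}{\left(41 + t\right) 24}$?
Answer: $\frac{1}{1128} \approx 0.00088653$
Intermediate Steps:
$t = 6$ ($t = 17 - 11 = 6$)
$\frac{1}{\left(41 + t\right) 24} = \frac{1}{\left(41 + 6\right) 24} = \frac{1}{47 \cdot 24} = \frac{1}{1128}$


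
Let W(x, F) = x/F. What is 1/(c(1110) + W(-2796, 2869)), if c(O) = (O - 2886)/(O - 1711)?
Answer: 1724269/3414948 ≈ 0.50492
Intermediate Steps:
c(O) = (-2886 + O)/(-1711 + O)
1/(c(1110) + W(-2796, 2869)) = 1/((-2886 + 1110)/(-1711 + 1110) - 2796/2869) = 1/(-1776/(-601) - 2796*1/2869) = 1/(-1/601*(-1776) - 2796/2869) = 1/(1776/601 - 2796/2869) = 1/(3414948/1724269) = 1724269/3414948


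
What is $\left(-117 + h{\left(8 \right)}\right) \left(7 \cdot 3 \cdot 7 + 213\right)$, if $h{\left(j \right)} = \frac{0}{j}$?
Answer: $-42120$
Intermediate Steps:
$h{\left(j \right)} = 0$
$\left(-117 + h{\left(8 \right)}\right) \left(7 \cdot 3 \cdot 7 + 213\right) = \left(-117 + 0\right) \left(7 \cdot 3 \cdot 7 + 213\right) = - 117 \left(21 \cdot 7 + 213\right) = - 117 \left(147 + 213\right) = \left(-117\right) 360 = -42120$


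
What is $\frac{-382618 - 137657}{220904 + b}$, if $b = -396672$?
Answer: $\frac{520275}{175768} \approx 2.96$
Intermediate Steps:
$\frac{-382618 - 137657}{220904 + b} = \frac{-382618 - 137657}{220904 - 396672} = - \frac{520275}{-175768} = \left(-520275\right) \left(- \frac{1}{175768}\right) = \frac{520275}{175768}$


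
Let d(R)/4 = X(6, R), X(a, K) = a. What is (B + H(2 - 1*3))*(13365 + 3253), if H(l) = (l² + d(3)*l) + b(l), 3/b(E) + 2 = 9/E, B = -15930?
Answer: -2916226348/11 ≈ -2.6511e+8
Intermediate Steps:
d(R) = 24 (d(R) = 4*6 = 24)
b(E) = 3/(-2 + 9/E)
H(l) = l² + 24*l - 3*l/(-9 + 2*l) (H(l) = (l² + 24*l) - 3*l/(-9 + 2*l) = l² + 24*l - 3*l/(-9 + 2*l))
(B + H(2 - 1*3))*(13365 + 3253) = (-15930 + (2 - 1*3)*(-3 + (-9 + 2*(2 - 1*3))*(24 + (2 - 1*3)))/(-9 + 2*(2 - 1*3)))*(13365 + 3253) = (-15930 + (2 - 3)*(-3 + (-9 + 2*(2 - 3))*(24 + (2 - 3)))/(-9 + 2*(2 - 3)))*16618 = (-15930 - (-3 + (-9 + 2*(-1))*(24 - 1))/(-9 + 2*(-1)))*16618 = (-15930 - (-3 + (-9 - 2)*23)/(-9 - 2))*16618 = (-15930 - 1*(-3 - 11*23)/(-11))*16618 = (-15930 - 1*(-1/11)*(-3 - 253))*16618 = (-15930 - 1*(-1/11)*(-256))*16618 = (-15930 - 256/11)*16618 = -175486/11*16618 = -2916226348/11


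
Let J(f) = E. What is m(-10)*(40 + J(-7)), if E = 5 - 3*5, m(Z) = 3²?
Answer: 270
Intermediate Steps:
m(Z) = 9
E = -10 (E = 5 - 15 = -10)
J(f) = -10
m(-10)*(40 + J(-7)) = 9*(40 - 10) = 9*30 = 270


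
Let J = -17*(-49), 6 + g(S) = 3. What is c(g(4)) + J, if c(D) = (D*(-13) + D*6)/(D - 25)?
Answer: 3329/4 ≈ 832.25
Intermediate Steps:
g(S) = -3 (g(S) = -6 + 3 = -3)
c(D) = -7*D/(-25 + D) (c(D) = (-13*D + 6*D)/(-25 + D) = (-7*D)/(-25 + D) = -7*D/(-25 + D))
J = 833
c(g(4)) + J = -7*(-3)/(-25 - 3) + 833 = -7*(-3)/(-28) + 833 = -7*(-3)*(-1/28) + 833 = -¾ + 833 = 3329/4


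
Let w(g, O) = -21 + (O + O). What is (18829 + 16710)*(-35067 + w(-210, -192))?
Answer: -1260639408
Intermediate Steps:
w(g, O) = -21 + 2*O
(18829 + 16710)*(-35067 + w(-210, -192)) = (18829 + 16710)*(-35067 + (-21 + 2*(-192))) = 35539*(-35067 + (-21 - 384)) = 35539*(-35067 - 405) = 35539*(-35472) = -1260639408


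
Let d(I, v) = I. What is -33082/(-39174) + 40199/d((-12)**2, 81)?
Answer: 263253239/940176 ≈ 280.00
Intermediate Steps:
-33082/(-39174) + 40199/d((-12)**2, 81) = -33082/(-39174) + 40199/((-12)**2) = -33082*(-1/39174) + 40199/144 = 16541/19587 + 40199*(1/144) = 16541/19587 + 40199/144 = 263253239/940176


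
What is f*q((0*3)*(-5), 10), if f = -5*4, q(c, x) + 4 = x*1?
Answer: -120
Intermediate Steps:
q(c, x) = -4 + x (q(c, x) = -4 + x*1 = -4 + x)
f = -20
f*q((0*3)*(-5), 10) = -20*(-4 + 10) = -20*6 = -120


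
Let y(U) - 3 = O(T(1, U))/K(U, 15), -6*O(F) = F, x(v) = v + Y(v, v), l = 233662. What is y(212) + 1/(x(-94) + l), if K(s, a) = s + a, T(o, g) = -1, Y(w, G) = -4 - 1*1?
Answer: 954573343/318112806 ≈ 3.0007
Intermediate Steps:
Y(w, G) = -5 (Y(w, G) = -4 - 1 = -5)
x(v) = -5 + v (x(v) = v - 5 = -5 + v)
O(F) = -F/6
K(s, a) = a + s
y(U) = 3 + 1/(6*(15 + U)) (y(U) = 3 + (-1/6*(-1))/(15 + U) = 3 + 1/(6*(15 + U)))
y(212) + 1/(x(-94) + l) = (271 + 18*212)/(6*(15 + 212)) + 1/((-5 - 94) + 233662) = (1/6)*(271 + 3816)/227 + 1/(-99 + 233662) = (1/6)*(1/227)*4087 + 1/233563 = 4087/1362 + 1/233563 = 954573343/318112806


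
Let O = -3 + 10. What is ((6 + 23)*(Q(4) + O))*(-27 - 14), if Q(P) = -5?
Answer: -2378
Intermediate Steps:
O = 7
((6 + 23)*(Q(4) + O))*(-27 - 14) = ((6 + 23)*(-5 + 7))*(-27 - 14) = (29*2)*(-41) = 58*(-41) = -2378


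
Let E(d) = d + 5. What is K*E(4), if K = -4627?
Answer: -41643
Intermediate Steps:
E(d) = 5 + d
K*E(4) = -4627*(5 + 4) = -4627*9 = -41643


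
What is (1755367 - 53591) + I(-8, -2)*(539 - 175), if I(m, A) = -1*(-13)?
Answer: 1706508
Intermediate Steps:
I(m, A) = 13
(1755367 - 53591) + I(-8, -2)*(539 - 175) = (1755367 - 53591) + 13*(539 - 175) = 1701776 + 13*364 = 1701776 + 4732 = 1706508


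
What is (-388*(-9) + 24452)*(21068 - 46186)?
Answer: -701897392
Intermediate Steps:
(-388*(-9) + 24452)*(21068 - 46186) = (3492 + 24452)*(-25118) = 27944*(-25118) = -701897392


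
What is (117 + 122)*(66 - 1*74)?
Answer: -1912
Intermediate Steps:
(117 + 122)*(66 - 1*74) = 239*(66 - 74) = 239*(-8) = -1912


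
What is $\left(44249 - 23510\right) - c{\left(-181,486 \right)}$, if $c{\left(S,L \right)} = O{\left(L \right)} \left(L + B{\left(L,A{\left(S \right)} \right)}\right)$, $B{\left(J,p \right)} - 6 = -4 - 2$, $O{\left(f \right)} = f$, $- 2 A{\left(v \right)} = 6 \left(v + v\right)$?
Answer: $-215457$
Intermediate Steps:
$A{\left(v \right)} = - 6 v$ ($A{\left(v \right)} = - \frac{6 \left(v + v\right)}{2} = - \frac{6 \cdot 2 v}{2} = - \frac{12 v}{2} = - 6 v$)
$B{\left(J,p \right)} = 0$ ($B{\left(J,p \right)} = 6 - 6 = 0$)
$c{\left(S,L \right)} = L^{2}$ ($c{\left(S,L \right)} = L \left(L + 0\right) = L L = L^{2}$)
$\left(44249 - 23510\right) - c{\left(-181,486 \right)} = \left(44249 - 23510\right) - 486^{2} = 20739 - 236196 = -215457$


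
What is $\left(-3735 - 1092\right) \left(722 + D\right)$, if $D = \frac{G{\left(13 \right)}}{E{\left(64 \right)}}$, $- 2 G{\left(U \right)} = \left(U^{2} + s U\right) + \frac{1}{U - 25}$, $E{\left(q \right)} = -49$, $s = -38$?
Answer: $- \frac{1359880139}{392} \approx -3.4691 \cdot 10^{6}$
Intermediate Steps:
$G{\left(U \right)} = 19 U - \frac{U^{2}}{2} - \frac{1}{2 \left(-25 + U\right)}$ ($G{\left(U \right)} = - \frac{\left(U^{2} - 38 U\right) + \frac{1}{U - 25}}{2} = - \frac{\left(U^{2} - 38 U\right) + \frac{1}{-25 + U}}{2} = - \frac{U^{2} + \frac{1}{-25 + U} - 38 U}{2} = 19 U - \frac{U^{2}}{2} - \frac{1}{2 \left(-25 + U\right)}$)
$D = - \frac{3901}{1176}$ ($D = \frac{\frac{1}{2} \frac{1}{-25 + 13} \left(-1 - 13^{3} - 12350 + 63 \cdot 13^{2}\right)}{-49} = \frac{-1 - 2197 - 12350 + 63 \cdot 169}{2 \left(-12\right)} \left(- \frac{1}{49}\right) = \frac{1}{2} \left(- \frac{1}{12}\right) \left(-1 - 2197 - 12350 + 10647\right) \left(- \frac{1}{49}\right) = \frac{1}{2} \left(- \frac{1}{12}\right) \left(-3901\right) \left(- \frac{1}{49}\right) = \frac{3901}{24} \left(- \frac{1}{49}\right) = - \frac{3901}{1176} \approx -3.3172$)
$\left(-3735 - 1092\right) \left(722 + D\right) = \left(-3735 - 1092\right) \left(722 - \frac{3901}{1176}\right) = \left(-3735 - 1092\right) \frac{845171}{1176} = \left(-4827\right) \frac{845171}{1176} = - \frac{1359880139}{392}$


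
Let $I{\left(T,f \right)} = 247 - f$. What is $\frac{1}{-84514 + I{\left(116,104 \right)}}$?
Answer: $- \frac{1}{84371} \approx -1.1852 \cdot 10^{-5}$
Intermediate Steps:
$\frac{1}{-84514 + I{\left(116,104 \right)}} = \frac{1}{-84514 + \left(247 - 104\right)} = \frac{1}{-84514 + 143} = \frac{1}{-84371} = - \frac{1}{84371}$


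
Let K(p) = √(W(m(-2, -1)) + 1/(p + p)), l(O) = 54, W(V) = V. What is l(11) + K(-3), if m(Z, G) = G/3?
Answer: 54 + I*√2/2 ≈ 54.0 + 0.70711*I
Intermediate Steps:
m(Z, G) = G/3 (m(Z, G) = G*(⅓) = G/3)
K(p) = √(-⅓ + 1/(2*p)) (K(p) = √((⅓)*(-1) + 1/(p + p)) = √(-⅓ + 1/(2*p)))
l(11) + K(-3) = 54 + √(-12 + 18/(-3))/6 = 54 + √(-12 + 18*(-⅓))/6 = 54 + √(-12 - 6)/6 = 54 + √(-18)/6 = 54 + (3*I*√2)/6 = 54 + I*√2/2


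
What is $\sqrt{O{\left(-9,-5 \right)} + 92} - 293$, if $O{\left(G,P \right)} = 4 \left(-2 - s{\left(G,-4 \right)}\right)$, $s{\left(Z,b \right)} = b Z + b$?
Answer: $-293 + 2 i \sqrt{11} \approx -293.0 + 6.6332 i$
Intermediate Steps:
$s{\left(Z,b \right)} = b + Z b$ ($s{\left(Z,b \right)} = Z b + b = b + Z b$)
$O{\left(G,P \right)} = 8 + 16 G$ ($O{\left(G,P \right)} = 4 \left(-2 - - 4 \left(1 + G\right)\right) = 4 \left(-2 - \left(-4 - 4 G\right)\right) = 4 \left(-2 + \left(4 + 4 G\right)\right) = 4 \left(2 + 4 G\right) = 8 + 16 G$)
$\sqrt{O{\left(-9,-5 \right)} + 92} - 293 = \sqrt{\left(8 + 16 \left(-9\right)\right) + 92} - 293 = \sqrt{\left(8 - 144\right) + 92} - 293 = \sqrt{-136 + 92} - 293 = \sqrt{-44} - 293 = 2 i \sqrt{11} - 293 = -293 + 2 i \sqrt{11}$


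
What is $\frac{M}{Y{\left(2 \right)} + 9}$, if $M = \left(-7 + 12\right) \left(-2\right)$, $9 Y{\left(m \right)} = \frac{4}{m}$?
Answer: $- \frac{90}{83} \approx -1.0843$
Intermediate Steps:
$Y{\left(m \right)} = \frac{4}{9 m}$ ($Y{\left(m \right)} = \frac{4 \frac{1}{m}}{9} = \frac{4}{9 m}$)
$M = -10$ ($M = 5 \left(-2\right) = -10$)
$\frac{M}{Y{\left(2 \right)} + 9} = - \frac{10}{\frac{4}{9 \cdot 2} + 9} = - \frac{10}{\frac{4}{9} \cdot \frac{1}{2} + 9} = - \frac{10}{\frac{2}{9} + 9} = - \frac{10}{\frac{83}{9}} = \left(-10\right) \frac{9}{83} = - \frac{90}{83}$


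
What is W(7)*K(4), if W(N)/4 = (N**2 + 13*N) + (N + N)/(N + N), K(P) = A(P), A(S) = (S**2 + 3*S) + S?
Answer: 18048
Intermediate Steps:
A(S) = S**2 + 4*S
K(P) = P*(4 + P)
W(N) = 4 + 4*N**2 + 52*N (W(N) = 4*((N**2 + 13*N) + (N + N)/(N + N)) = 4*((N**2 + 13*N) + (2*N)/((2*N))) = 4*((N**2 + 13*N) + (2*N)*(1/(2*N))) = 4*((N**2 + 13*N) + 1) = 4*(1 + N**2 + 13*N) = 4 + 4*N**2 + 52*N)
W(7)*K(4) = (4 + 4*7**2 + 52*7)*(4*(4 + 4)) = (4 + 4*49 + 364)*(4*8) = (4 + 196 + 364)*32 = 564*32 = 18048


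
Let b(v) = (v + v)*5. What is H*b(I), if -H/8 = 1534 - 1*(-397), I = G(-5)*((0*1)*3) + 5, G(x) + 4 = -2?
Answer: -772400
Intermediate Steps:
G(x) = -6 (G(x) = -4 - 2 = -6)
I = 5 (I = -6*0*1*3 + 5 = -0*3 + 5 = -6*0 + 5 = 0 + 5 = 5)
H = -15448 (H = -8*(1534 - 1*(-397)) = -8*(1534 + 397) = -8*1931 = -15448)
b(v) = 10*v (b(v) = (2*v)*5 = 10*v)
H*b(I) = -154480*5 = -15448*50 = -772400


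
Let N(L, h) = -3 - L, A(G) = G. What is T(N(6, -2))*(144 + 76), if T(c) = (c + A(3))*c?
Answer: 11880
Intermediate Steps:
T(c) = c*(3 + c) (T(c) = (c + 3)*c = (3 + c)*c = c*(3 + c))
T(N(6, -2))*(144 + 76) = ((-3 - 1*6)*(3 + (-3 - 1*6)))*(144 + 76) = ((-3 - 6)*(3 + (-3 - 6)))*220 = -9*(3 - 9)*220 = -9*(-6)*220 = 54*220 = 11880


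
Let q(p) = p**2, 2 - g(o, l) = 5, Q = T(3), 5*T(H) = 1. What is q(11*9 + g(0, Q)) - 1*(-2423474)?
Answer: 2432690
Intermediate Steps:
T(H) = 1/5 (T(H) = (1/5)*1 = 1/5)
Q = 1/5 ≈ 0.20000
g(o, l) = -3 (g(o, l) = 2 - 1*5 = 2 - 5 = -3)
q(11*9 + g(0, Q)) - 1*(-2423474) = (11*9 - 3)**2 - 1*(-2423474) = (99 - 3)**2 + 2423474 = 96**2 + 2423474 = 9216 + 2423474 = 2432690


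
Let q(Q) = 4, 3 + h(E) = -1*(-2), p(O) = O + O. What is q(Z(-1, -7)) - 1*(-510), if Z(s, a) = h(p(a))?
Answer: 514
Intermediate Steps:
p(O) = 2*O
h(E) = -1 (h(E) = -3 - 1*(-2) = -3 + 2 = -1)
Z(s, a) = -1
q(Z(-1, -7)) - 1*(-510) = 4 - 1*(-510) = 4 + 510 = 514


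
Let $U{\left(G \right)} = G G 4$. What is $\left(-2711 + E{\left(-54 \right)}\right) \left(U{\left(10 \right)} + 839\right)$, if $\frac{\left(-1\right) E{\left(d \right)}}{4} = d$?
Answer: $-3091305$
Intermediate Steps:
$E{\left(d \right)} = - 4 d$
$U{\left(G \right)} = 4 G^{2}$ ($U{\left(G \right)} = G^{2} \cdot 4 = 4 G^{2}$)
$\left(-2711 + E{\left(-54 \right)}\right) \left(U{\left(10 \right)} + 839\right) = \left(-2711 - -216\right) \left(4 \cdot 10^{2} + 839\right) = \left(-2711 + 216\right) \left(4 \cdot 100 + 839\right) = - 2495 \left(400 + 839\right) = \left(-2495\right) 1239 = -3091305$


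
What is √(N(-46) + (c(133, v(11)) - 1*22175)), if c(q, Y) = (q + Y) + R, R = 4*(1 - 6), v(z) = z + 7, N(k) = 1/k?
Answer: 5*I*√1865806/46 ≈ 148.47*I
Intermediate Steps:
v(z) = 7 + z
R = -20 (R = 4*(-5) = -20)
c(q, Y) = -20 + Y + q (c(q, Y) = (q + Y) - 20 = (Y + q) - 20 = -20 + Y + q)
√(N(-46) + (c(133, v(11)) - 1*22175)) = √(1/(-46) + ((-20 + (7 + 11) + 133) - 1*22175)) = √(-1/46 + ((-20 + 18 + 133) - 22175)) = √(-1/46 + (131 - 22175)) = √(-1/46 - 22044) = √(-1014025/46) = 5*I*√1865806/46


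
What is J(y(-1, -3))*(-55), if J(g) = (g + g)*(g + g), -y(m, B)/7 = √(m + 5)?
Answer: -43120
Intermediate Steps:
y(m, B) = -7*√(5 + m) (y(m, B) = -7*√(m + 5) = -7*√(5 + m))
J(g) = 4*g² (J(g) = (2*g)*(2*g) = 4*g²)
J(y(-1, -3))*(-55) = (4*(-7*√(5 - 1))²)*(-55) = (4*(-7*√4)²)*(-55) = (4*(-7*2)²)*(-55) = (4*(-14)²)*(-55) = (4*196)*(-55) = 784*(-55) = -43120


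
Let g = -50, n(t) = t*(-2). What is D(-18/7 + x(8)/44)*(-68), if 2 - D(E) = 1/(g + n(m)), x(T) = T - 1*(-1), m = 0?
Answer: -3434/25 ≈ -137.36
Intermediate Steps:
n(t) = -2*t
x(T) = 1 + T (x(T) = T + 1 = 1 + T)
D(E) = 101/50 (D(E) = 2 - 1/(-50 - 2*0) = 2 - 1/(-50 + 0) = 2 - 1/(-50) = 2 - 1*(-1/50) = 2 + 1/50 = 101/50)
D(-18/7 + x(8)/44)*(-68) = (101/50)*(-68) = -3434/25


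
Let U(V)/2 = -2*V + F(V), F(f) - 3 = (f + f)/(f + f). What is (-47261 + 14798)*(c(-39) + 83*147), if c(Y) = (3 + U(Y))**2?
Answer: -1301441670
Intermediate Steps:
F(f) = 4 (F(f) = 3 + (f + f)/(f + f) = 3 + (2*f)/((2*f)) = 3 + (2*f)*(1/(2*f)) = 3 + 1 = 4)
U(V) = 8 - 4*V (U(V) = 2*(-2*V + 4) = 2*(4 - 2*V) = 8 - 4*V)
c(Y) = (11 - 4*Y)**2 (c(Y) = (3 + (8 - 4*Y))**2 = (11 - 4*Y)**2)
(-47261 + 14798)*(c(-39) + 83*147) = (-47261 + 14798)*((-11 + 4*(-39))**2 + 83*147) = -32463*((-11 - 156)**2 + 12201) = -32463*((-167)**2 + 12201) = -32463*(27889 + 12201) = -32463*40090 = -1301441670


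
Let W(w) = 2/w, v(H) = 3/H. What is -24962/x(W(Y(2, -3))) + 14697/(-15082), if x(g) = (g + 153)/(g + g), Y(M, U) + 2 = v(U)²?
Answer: 1503688289/2277382 ≈ 660.27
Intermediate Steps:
Y(M, U) = -2 + 9/U² (Y(M, U) = -2 + (3/U)² = -2 + 9/U²)
x(g) = (153 + g)/(2*g) (x(g) = (153 + g)/((2*g)) = (153 + g)*(1/(2*g)) = (153 + g)/(2*g))
-24962/x(W(Y(2, -3))) + 14697/(-15082) = -24962*4/((-2 + 9/(-3)²)*(153 + 2/(-2 + 9/(-3)²))) + 14697/(-15082) = -24962*4/((-2 + 9*(⅑))*(153 + 2/(-2 + 9*(⅑)))) + 14697*(-1/15082) = -24962*4/((-2 + 1)*(153 + 2/(-2 + 1))) - 14697/15082 = -24962*(-4/(153 + 2/(-1))) - 14697/15082 = -24962*(-4/(153 + 2*(-1))) - 14697/15082 = -24962*(-4/(153 - 2)) - 14697/15082 = -24962/((½)*(-½)*151) - 14697/15082 = -24962/(-151/4) - 14697/15082 = -24962*(-4/151) - 14697/15082 = 99848/151 - 14697/15082 = 1503688289/2277382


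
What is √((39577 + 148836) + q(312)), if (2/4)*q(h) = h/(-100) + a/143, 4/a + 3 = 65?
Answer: √92561834734941/22165 ≈ 434.06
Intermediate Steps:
a = 2/31 (a = 4/(-3 + 65) = 4/62 = 4*(1/62) = 2/31 ≈ 0.064516)
q(h) = 4/4433 - h/50 (q(h) = 2*(h/(-100) + (2/31)/143) = 2*(h*(-1/100) + (2/31)*(1/143)) = 2*(-h/100 + 2/4433) = 2*(2/4433 - h/100) = 4/4433 - h/50)
√((39577 + 148836) + q(312)) = √((39577 + 148836) + (4/4433 - 1/50*312)) = √(188413 + (4/4433 - 156/25)) = √(188413 - 691448/110825) = √(20880179277/110825) = √92561834734941/22165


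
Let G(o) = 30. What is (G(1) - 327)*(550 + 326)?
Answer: -260172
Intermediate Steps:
(G(1) - 327)*(550 + 326) = (30 - 327)*(550 + 326) = -297*876 = -260172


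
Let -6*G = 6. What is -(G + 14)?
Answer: -13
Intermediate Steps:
G = -1 (G = -⅙*6 = -1)
-(G + 14) = -(-1 + 14) = -1*13 = -13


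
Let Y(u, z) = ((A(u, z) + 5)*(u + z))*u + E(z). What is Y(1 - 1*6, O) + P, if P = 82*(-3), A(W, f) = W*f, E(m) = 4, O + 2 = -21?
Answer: 16558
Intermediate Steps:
O = -23 (O = -2 - 21 = -23)
Y(u, z) = 4 + u*(5 + u*z)*(u + z) (Y(u, z) = ((u*z + 5)*(u + z))*u + 4 = ((5 + u*z)*(u + z))*u + 4 = u*(5 + u*z)*(u + z) + 4 = 4 + u*(5 + u*z)*(u + z))
P = -246
Y(1 - 1*6, O) + P = (4 + 5*(1 - 1*6)² - 23*(1 - 1*6)³ + (1 - 1*6)²*(-23)² + 5*(1 - 1*6)*(-23)) - 246 = (4 + 5*(1 - 6)² - 23*(1 - 6)³ + (1 - 6)²*529 + 5*(1 - 6)*(-23)) - 246 = (4 + 5*(-5)² - 23*(-5)³ + (-5)²*529 + 5*(-5)*(-23)) - 246 = (4 + 5*25 - 23*(-125) + 25*529 + 575) - 246 = (4 + 125 + 2875 + 13225 + 575) - 246 = 16804 - 246 = 16558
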